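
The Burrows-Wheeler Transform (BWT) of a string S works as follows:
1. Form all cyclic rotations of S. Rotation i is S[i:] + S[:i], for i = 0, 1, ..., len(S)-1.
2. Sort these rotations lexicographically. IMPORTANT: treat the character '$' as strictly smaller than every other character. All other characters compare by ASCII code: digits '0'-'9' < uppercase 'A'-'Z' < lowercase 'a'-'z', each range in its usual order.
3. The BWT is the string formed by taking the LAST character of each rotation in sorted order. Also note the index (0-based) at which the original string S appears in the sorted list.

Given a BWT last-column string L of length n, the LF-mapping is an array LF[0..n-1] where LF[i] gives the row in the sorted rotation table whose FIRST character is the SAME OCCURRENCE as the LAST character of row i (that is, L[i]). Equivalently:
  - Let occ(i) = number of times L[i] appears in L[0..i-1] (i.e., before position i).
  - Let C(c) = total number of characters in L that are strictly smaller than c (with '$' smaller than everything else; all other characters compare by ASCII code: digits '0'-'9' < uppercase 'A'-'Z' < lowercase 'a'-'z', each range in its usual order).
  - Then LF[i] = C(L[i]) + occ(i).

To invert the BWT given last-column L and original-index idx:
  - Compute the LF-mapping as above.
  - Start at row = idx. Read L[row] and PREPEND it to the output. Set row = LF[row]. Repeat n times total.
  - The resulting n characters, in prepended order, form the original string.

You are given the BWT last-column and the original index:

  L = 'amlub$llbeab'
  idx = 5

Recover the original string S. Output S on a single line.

Answer: bubblellama$

Derivation:
LF mapping: 1 10 7 11 3 0 8 9 4 6 2 5
Walk LF starting at row 5, prepending L[row]:
  step 1: row=5, L[5]='$', prepend. Next row=LF[5]=0
  step 2: row=0, L[0]='a', prepend. Next row=LF[0]=1
  step 3: row=1, L[1]='m', prepend. Next row=LF[1]=10
  step 4: row=10, L[10]='a', prepend. Next row=LF[10]=2
  step 5: row=2, L[2]='l', prepend. Next row=LF[2]=7
  step 6: row=7, L[7]='l', prepend. Next row=LF[7]=9
  step 7: row=9, L[9]='e', prepend. Next row=LF[9]=6
  step 8: row=6, L[6]='l', prepend. Next row=LF[6]=8
  step 9: row=8, L[8]='b', prepend. Next row=LF[8]=4
  step 10: row=4, L[4]='b', prepend. Next row=LF[4]=3
  step 11: row=3, L[3]='u', prepend. Next row=LF[3]=11
  step 12: row=11, L[11]='b', prepend. Next row=LF[11]=5
Reversed output: bubblellama$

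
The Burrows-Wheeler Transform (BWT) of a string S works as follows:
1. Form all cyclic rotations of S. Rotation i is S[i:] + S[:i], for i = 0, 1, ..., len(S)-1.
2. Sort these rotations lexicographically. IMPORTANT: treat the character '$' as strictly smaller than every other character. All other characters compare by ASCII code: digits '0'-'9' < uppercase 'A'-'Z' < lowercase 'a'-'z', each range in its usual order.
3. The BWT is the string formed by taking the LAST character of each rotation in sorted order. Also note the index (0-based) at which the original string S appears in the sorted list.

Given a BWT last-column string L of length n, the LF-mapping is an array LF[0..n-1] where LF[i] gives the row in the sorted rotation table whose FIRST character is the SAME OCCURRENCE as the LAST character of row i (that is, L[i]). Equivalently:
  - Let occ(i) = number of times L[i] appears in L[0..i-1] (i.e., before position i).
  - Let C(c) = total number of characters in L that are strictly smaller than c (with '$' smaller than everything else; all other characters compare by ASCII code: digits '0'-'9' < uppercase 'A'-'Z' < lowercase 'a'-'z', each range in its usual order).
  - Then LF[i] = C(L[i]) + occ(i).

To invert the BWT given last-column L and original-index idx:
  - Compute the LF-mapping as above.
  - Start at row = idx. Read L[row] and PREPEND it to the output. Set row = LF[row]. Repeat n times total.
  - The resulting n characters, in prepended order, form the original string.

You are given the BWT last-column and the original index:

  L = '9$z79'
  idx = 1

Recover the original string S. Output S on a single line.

Answer: 79z9$

Derivation:
LF mapping: 2 0 4 1 3
Walk LF starting at row 1, prepending L[row]:
  step 1: row=1, L[1]='$', prepend. Next row=LF[1]=0
  step 2: row=0, L[0]='9', prepend. Next row=LF[0]=2
  step 3: row=2, L[2]='z', prepend. Next row=LF[2]=4
  step 4: row=4, L[4]='9', prepend. Next row=LF[4]=3
  step 5: row=3, L[3]='7', prepend. Next row=LF[3]=1
Reversed output: 79z9$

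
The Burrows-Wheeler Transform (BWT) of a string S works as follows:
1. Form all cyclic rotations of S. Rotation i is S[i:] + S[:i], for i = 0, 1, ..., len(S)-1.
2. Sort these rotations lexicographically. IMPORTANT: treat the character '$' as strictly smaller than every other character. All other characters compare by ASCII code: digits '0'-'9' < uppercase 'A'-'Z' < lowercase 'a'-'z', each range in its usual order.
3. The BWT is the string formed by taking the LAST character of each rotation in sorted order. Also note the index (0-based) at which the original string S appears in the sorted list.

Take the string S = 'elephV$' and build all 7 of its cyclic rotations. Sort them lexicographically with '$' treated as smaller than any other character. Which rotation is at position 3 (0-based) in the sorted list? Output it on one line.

Answer: ephV$el

Derivation:
All 7 rotations (rotation i = S[i:]+S[:i]):
  rot[0] = elephV$
  rot[1] = lephV$e
  rot[2] = ephV$el
  rot[3] = phV$ele
  rot[4] = hV$elep
  rot[5] = V$eleph
  rot[6] = $elephV
Sorted (with $ < everything):
  sorted[0] = $elephV
  sorted[1] = V$eleph
  sorted[2] = elephV$
  sorted[3] = ephV$el
  sorted[4] = hV$elep
  sorted[5] = lephV$e
  sorted[6] = phV$ele
sorted[3] = ephV$el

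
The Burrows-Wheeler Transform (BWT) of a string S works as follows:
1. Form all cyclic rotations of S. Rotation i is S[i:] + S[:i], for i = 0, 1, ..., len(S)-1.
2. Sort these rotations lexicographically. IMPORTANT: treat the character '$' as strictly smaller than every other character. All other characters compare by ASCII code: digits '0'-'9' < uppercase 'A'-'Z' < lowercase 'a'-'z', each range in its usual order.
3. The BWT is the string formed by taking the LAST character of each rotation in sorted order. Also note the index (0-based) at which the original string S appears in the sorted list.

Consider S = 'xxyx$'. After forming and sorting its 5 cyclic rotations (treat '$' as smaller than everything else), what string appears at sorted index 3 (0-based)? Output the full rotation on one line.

All 5 rotations (rotation i = S[i:]+S[:i]):
  rot[0] = xxyx$
  rot[1] = xyx$x
  rot[2] = yx$xx
  rot[3] = x$xxy
  rot[4] = $xxyx
Sorted (with $ < everything):
  sorted[0] = $xxyx
  sorted[1] = x$xxy
  sorted[2] = xxyx$
  sorted[3] = xyx$x
  sorted[4] = yx$xx
sorted[3] = xyx$x

Answer: xyx$x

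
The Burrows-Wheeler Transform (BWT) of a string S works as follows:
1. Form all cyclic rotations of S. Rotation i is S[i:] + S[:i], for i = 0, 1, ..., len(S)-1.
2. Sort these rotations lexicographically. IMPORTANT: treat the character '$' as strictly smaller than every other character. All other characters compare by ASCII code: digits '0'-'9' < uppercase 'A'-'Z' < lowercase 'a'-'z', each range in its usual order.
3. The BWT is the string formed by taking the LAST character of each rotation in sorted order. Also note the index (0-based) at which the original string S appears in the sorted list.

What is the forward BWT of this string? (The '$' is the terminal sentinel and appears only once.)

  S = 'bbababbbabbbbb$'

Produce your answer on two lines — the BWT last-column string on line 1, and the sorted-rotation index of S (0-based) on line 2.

Answer: bbbbbbabb$bbaba
9

Derivation:
All 15 rotations (rotation i = S[i:]+S[:i]):
  rot[0] = bbababbbabbbbb$
  rot[1] = bababbbabbbbb$b
  rot[2] = ababbbabbbbb$bb
  rot[3] = babbbabbbbb$bba
  rot[4] = abbbabbbbb$bbab
  rot[5] = bbbabbbbb$bbaba
  rot[6] = bbabbbbb$bbabab
  rot[7] = babbbbb$bbababb
  rot[8] = abbbbb$bbababbb
  rot[9] = bbbbb$bbababbba
  rot[10] = bbbb$bbababbbab
  rot[11] = bbb$bbababbbabb
  rot[12] = bb$bbababbbabbb
  rot[13] = b$bbababbbabbbb
  rot[14] = $bbababbbabbbbb
Sorted (with $ < everything):
  sorted[0] = $bbababbbabbbbb  (last char: 'b')
  sorted[1] = ababbbabbbbb$bb  (last char: 'b')
  sorted[2] = abbbabbbbb$bbab  (last char: 'b')
  sorted[3] = abbbbb$bbababbb  (last char: 'b')
  sorted[4] = b$bbababbbabbbb  (last char: 'b')
  sorted[5] = bababbbabbbbb$b  (last char: 'b')
  sorted[6] = babbbabbbbb$bba  (last char: 'a')
  sorted[7] = babbbbb$bbababb  (last char: 'b')
  sorted[8] = bb$bbababbbabbb  (last char: 'b')
  sorted[9] = bbababbbabbbbb$  (last char: '$')
  sorted[10] = bbabbbbb$bbabab  (last char: 'b')
  sorted[11] = bbb$bbababbbabb  (last char: 'b')
  sorted[12] = bbbabbbbb$bbaba  (last char: 'a')
  sorted[13] = bbbb$bbababbbab  (last char: 'b')
  sorted[14] = bbbbb$bbababbba  (last char: 'a')
Last column: bbbbbbabb$bbaba
Original string S is at sorted index 9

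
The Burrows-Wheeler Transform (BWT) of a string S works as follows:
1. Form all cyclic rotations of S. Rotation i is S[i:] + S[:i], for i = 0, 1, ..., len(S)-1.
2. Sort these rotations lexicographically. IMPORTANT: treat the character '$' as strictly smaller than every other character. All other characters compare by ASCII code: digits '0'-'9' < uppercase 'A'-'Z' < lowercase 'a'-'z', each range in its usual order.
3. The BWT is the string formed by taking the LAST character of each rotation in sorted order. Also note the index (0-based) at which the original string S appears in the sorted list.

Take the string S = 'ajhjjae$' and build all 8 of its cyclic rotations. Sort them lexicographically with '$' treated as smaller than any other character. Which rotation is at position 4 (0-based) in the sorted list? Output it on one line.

All 8 rotations (rotation i = S[i:]+S[:i]):
  rot[0] = ajhjjae$
  rot[1] = jhjjae$a
  rot[2] = hjjae$aj
  rot[3] = jjae$ajh
  rot[4] = jae$ajhj
  rot[5] = ae$ajhjj
  rot[6] = e$ajhjja
  rot[7] = $ajhjjae
Sorted (with $ < everything):
  sorted[0] = $ajhjjae
  sorted[1] = ae$ajhjj
  sorted[2] = ajhjjae$
  sorted[3] = e$ajhjja
  sorted[4] = hjjae$aj
  sorted[5] = jae$ajhj
  sorted[6] = jhjjae$a
  sorted[7] = jjae$ajh
sorted[4] = hjjae$aj

Answer: hjjae$aj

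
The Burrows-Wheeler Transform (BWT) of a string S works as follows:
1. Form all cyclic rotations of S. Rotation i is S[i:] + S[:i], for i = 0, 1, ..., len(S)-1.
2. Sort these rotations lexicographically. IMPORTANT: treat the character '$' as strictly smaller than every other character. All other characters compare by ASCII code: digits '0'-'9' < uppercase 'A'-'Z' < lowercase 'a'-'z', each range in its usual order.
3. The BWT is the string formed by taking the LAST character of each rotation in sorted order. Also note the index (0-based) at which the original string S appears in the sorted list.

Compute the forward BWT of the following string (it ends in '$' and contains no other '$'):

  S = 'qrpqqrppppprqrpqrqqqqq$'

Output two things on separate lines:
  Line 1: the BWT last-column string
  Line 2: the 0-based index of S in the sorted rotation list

All 23 rotations (rotation i = S[i:]+S[:i]):
  rot[0] = qrpqqrppppprqrpqrqqqqq$
  rot[1] = rpqqrppppprqrpqrqqqqq$q
  rot[2] = pqqrppppprqrpqrqqqqq$qr
  rot[3] = qqrppppprqrpqrqqqqq$qrp
  rot[4] = qrppppprqrpqrqqqqq$qrpq
  rot[5] = rppppprqrpqrqqqqq$qrpqq
  rot[6] = ppppprqrpqrqqqqq$qrpqqr
  rot[7] = pppprqrpqrqqqqq$qrpqqrp
  rot[8] = ppprqrpqrqqqqq$qrpqqrpp
  rot[9] = pprqrpqrqqqqq$qrpqqrppp
  rot[10] = prqrpqrqqqqq$qrpqqrpppp
  rot[11] = rqrpqrqqqqq$qrpqqrppppp
  rot[12] = qrpqrqqqqq$qrpqqrpppppr
  rot[13] = rpqrqqqqq$qrpqqrppppprq
  rot[14] = pqrqqqqq$qrpqqrppppprqr
  rot[15] = qrqqqqq$qrpqqrppppprqrp
  rot[16] = rqqqqq$qrpqqrppppprqrpq
  rot[17] = qqqqq$qrpqqrppppprqrpqr
  rot[18] = qqqq$qrpqqrppppprqrpqrq
  rot[19] = qqq$qrpqqrppppprqrpqrqq
  rot[20] = qq$qrpqqrppppprqrpqrqqq
  rot[21] = q$qrpqqrppppprqrpqrqqqq
  rot[22] = $qrpqqrppppprqrpqrqqqqq
Sorted (with $ < everything):
  sorted[0] = $qrpqqrppppprqrpqrqqqqq  (last char: 'q')
  sorted[1] = ppppprqrpqrqqqqq$qrpqqr  (last char: 'r')
  sorted[2] = pppprqrpqrqqqqq$qrpqqrp  (last char: 'p')
  sorted[3] = ppprqrpqrqqqqq$qrpqqrpp  (last char: 'p')
  sorted[4] = pprqrpqrqqqqq$qrpqqrppp  (last char: 'p')
  sorted[5] = pqqrppppprqrpqrqqqqq$qr  (last char: 'r')
  sorted[6] = pqrqqqqq$qrpqqrppppprqr  (last char: 'r')
  sorted[7] = prqrpqrqqqqq$qrpqqrpppp  (last char: 'p')
  sorted[8] = q$qrpqqrppppprqrpqrqqqq  (last char: 'q')
  sorted[9] = qq$qrpqqrppppprqrpqrqqq  (last char: 'q')
  sorted[10] = qqq$qrpqqrppppprqrpqrqq  (last char: 'q')
  sorted[11] = qqqq$qrpqqrppppprqrpqrq  (last char: 'q')
  sorted[12] = qqqqq$qrpqqrppppprqrpqr  (last char: 'r')
  sorted[13] = qqrppppprqrpqrqqqqq$qrp  (last char: 'p')
  sorted[14] = qrppppprqrpqrqqqqq$qrpq  (last char: 'q')
  sorted[15] = qrpqqrppppprqrpqrqqqqq$  (last char: '$')
  sorted[16] = qrpqrqqqqq$qrpqqrpppppr  (last char: 'r')
  sorted[17] = qrqqqqq$qrpqqrppppprqrp  (last char: 'p')
  sorted[18] = rppppprqrpqrqqqqq$qrpqq  (last char: 'q')
  sorted[19] = rpqqrppppprqrpqrqqqqq$q  (last char: 'q')
  sorted[20] = rpqrqqqqq$qrpqqrppppprq  (last char: 'q')
  sorted[21] = rqqqqq$qrpqqrppppprqrpq  (last char: 'q')
  sorted[22] = rqrpqrqqqqq$qrpqqrppppp  (last char: 'p')
Last column: qrppprrpqqqqrpq$rpqqqqp
Original string S is at sorted index 15

Answer: qrppprrpqqqqrpq$rpqqqqp
15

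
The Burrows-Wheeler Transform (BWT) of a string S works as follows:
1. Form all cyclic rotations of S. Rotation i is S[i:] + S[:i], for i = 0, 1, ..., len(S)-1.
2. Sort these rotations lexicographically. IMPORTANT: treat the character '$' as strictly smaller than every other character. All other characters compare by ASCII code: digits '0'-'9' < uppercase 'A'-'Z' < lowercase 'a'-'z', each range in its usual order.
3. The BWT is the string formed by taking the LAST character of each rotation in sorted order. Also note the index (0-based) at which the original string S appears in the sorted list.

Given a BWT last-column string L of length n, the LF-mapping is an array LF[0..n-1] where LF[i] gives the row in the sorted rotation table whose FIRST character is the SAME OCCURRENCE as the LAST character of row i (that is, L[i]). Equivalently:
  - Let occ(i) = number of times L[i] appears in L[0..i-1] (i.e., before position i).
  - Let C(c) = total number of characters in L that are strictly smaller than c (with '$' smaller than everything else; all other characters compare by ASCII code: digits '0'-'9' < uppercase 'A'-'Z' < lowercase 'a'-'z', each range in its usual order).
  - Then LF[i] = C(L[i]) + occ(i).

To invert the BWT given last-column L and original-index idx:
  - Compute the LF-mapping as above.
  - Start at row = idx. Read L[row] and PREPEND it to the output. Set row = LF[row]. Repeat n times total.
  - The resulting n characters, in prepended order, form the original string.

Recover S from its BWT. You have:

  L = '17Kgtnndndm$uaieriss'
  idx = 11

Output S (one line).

LF mapping: 1 2 3 8 18 12 13 5 14 6 11 0 19 4 9 7 15 10 16 17
Walk LF starting at row 11, prepending L[row]:
  step 1: row=11, L[11]='$', prepend. Next row=LF[11]=0
  step 2: row=0, L[0]='1', prepend. Next row=LF[0]=1
  step 3: row=1, L[1]='7', prepend. Next row=LF[1]=2
  step 4: row=2, L[2]='K', prepend. Next row=LF[2]=3
  step 5: row=3, L[3]='g', prepend. Next row=LF[3]=8
  step 6: row=8, L[8]='n', prepend. Next row=LF[8]=14
  step 7: row=14, L[14]='i', prepend. Next row=LF[14]=9
  step 8: row=9, L[9]='d', prepend. Next row=LF[9]=6
  step 9: row=6, L[6]='n', prepend. Next row=LF[6]=13
  step 10: row=13, L[13]='a', prepend. Next row=LF[13]=4
  step 11: row=4, L[4]='t', prepend. Next row=LF[4]=18
  step 12: row=18, L[18]='s', prepend. Next row=LF[18]=16
  step 13: row=16, L[16]='r', prepend. Next row=LF[16]=15
  step 14: row=15, L[15]='e', prepend. Next row=LF[15]=7
  step 15: row=7, L[7]='d', prepend. Next row=LF[7]=5
  step 16: row=5, L[5]='n', prepend. Next row=LF[5]=12
  step 17: row=12, L[12]='u', prepend. Next row=LF[12]=19
  step 18: row=19, L[19]='s', prepend. Next row=LF[19]=17
  step 19: row=17, L[17]='i', prepend. Next row=LF[17]=10
  step 20: row=10, L[10]='m', prepend. Next row=LF[10]=11
Reversed output: misunderstandingK71$

Answer: misunderstandingK71$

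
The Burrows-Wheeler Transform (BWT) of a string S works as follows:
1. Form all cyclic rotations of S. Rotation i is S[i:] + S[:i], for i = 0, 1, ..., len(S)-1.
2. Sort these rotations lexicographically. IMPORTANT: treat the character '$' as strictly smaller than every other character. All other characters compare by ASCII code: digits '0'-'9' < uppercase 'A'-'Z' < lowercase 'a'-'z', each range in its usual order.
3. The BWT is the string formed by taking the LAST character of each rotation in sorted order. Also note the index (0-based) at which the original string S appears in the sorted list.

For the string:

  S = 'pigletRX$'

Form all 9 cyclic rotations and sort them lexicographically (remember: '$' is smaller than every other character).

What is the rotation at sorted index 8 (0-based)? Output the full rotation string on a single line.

Answer: tRX$pigle

Derivation:
All 9 rotations (rotation i = S[i:]+S[:i]):
  rot[0] = pigletRX$
  rot[1] = igletRX$p
  rot[2] = gletRX$pi
  rot[3] = letRX$pig
  rot[4] = etRX$pigl
  rot[5] = tRX$pigle
  rot[6] = RX$piglet
  rot[7] = X$pigletR
  rot[8] = $pigletRX
Sorted (with $ < everything):
  sorted[0] = $pigletRX
  sorted[1] = RX$piglet
  sorted[2] = X$pigletR
  sorted[3] = etRX$pigl
  sorted[4] = gletRX$pi
  sorted[5] = igletRX$p
  sorted[6] = letRX$pig
  sorted[7] = pigletRX$
  sorted[8] = tRX$pigle
sorted[8] = tRX$pigle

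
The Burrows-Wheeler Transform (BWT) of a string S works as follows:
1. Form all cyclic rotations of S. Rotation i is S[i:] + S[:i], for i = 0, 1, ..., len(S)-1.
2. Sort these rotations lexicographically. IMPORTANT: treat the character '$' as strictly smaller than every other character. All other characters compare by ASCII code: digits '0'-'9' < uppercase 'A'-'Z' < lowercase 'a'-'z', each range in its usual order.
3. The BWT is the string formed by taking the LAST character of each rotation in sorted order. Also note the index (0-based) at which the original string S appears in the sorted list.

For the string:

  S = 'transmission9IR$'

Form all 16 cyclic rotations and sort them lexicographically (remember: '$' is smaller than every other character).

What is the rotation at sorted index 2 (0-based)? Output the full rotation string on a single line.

Answer: IR$transmission9

Derivation:
All 16 rotations (rotation i = S[i:]+S[:i]):
  rot[0] = transmission9IR$
  rot[1] = ransmission9IR$t
  rot[2] = ansmission9IR$tr
  rot[3] = nsmission9IR$tra
  rot[4] = smission9IR$tran
  rot[5] = mission9IR$trans
  rot[6] = ission9IR$transm
  rot[7] = ssion9IR$transmi
  rot[8] = sion9IR$transmis
  rot[9] = ion9IR$transmiss
  rot[10] = on9IR$transmissi
  rot[11] = n9IR$transmissio
  rot[12] = 9IR$transmission
  rot[13] = IR$transmission9
  rot[14] = R$transmission9I
  rot[15] = $transmission9IR
Sorted (with $ < everything):
  sorted[0] = $transmission9IR
  sorted[1] = 9IR$transmission
  sorted[2] = IR$transmission9
  sorted[3] = R$transmission9I
  sorted[4] = ansmission9IR$tr
  sorted[5] = ion9IR$transmiss
  sorted[6] = ission9IR$transm
  sorted[7] = mission9IR$trans
  sorted[8] = n9IR$transmissio
  sorted[9] = nsmission9IR$tra
  sorted[10] = on9IR$transmissi
  sorted[11] = ransmission9IR$t
  sorted[12] = sion9IR$transmis
  sorted[13] = smission9IR$tran
  sorted[14] = ssion9IR$transmi
  sorted[15] = transmission9IR$
sorted[2] = IR$transmission9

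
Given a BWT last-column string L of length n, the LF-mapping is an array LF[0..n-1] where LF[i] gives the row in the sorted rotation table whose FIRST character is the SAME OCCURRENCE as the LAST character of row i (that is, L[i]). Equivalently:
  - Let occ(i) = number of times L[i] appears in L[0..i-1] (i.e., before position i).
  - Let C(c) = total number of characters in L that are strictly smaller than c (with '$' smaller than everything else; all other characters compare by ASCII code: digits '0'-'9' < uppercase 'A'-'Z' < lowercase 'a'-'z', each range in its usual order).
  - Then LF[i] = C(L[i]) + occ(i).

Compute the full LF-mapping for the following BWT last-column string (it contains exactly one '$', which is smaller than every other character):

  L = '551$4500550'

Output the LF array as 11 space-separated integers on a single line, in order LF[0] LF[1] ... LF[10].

Answer: 6 7 4 0 5 8 1 2 9 10 3

Derivation:
Char counts: '$':1, '0':3, '1':1, '4':1, '5':5
C (first-col start): C('$')=0, C('0')=1, C('1')=4, C('4')=5, C('5')=6
L[0]='5': occ=0, LF[0]=C('5')+0=6+0=6
L[1]='5': occ=1, LF[1]=C('5')+1=6+1=7
L[2]='1': occ=0, LF[2]=C('1')+0=4+0=4
L[3]='$': occ=0, LF[3]=C('$')+0=0+0=0
L[4]='4': occ=0, LF[4]=C('4')+0=5+0=5
L[5]='5': occ=2, LF[5]=C('5')+2=6+2=8
L[6]='0': occ=0, LF[6]=C('0')+0=1+0=1
L[7]='0': occ=1, LF[7]=C('0')+1=1+1=2
L[8]='5': occ=3, LF[8]=C('5')+3=6+3=9
L[9]='5': occ=4, LF[9]=C('5')+4=6+4=10
L[10]='0': occ=2, LF[10]=C('0')+2=1+2=3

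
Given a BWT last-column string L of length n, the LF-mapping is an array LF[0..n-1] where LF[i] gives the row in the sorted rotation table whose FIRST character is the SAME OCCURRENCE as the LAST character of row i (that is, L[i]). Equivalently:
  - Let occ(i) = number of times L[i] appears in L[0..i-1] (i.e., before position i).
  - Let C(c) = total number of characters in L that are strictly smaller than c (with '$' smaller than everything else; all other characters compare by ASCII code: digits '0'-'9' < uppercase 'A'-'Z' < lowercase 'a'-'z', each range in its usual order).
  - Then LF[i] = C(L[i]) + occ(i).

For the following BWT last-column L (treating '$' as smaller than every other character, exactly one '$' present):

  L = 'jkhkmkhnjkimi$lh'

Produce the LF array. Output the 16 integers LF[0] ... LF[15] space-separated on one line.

Answer: 6 8 1 9 13 10 2 15 7 11 4 14 5 0 12 3

Derivation:
Char counts: '$':1, 'h':3, 'i':2, 'j':2, 'k':4, 'l':1, 'm':2, 'n':1
C (first-col start): C('$')=0, C('h')=1, C('i')=4, C('j')=6, C('k')=8, C('l')=12, C('m')=13, C('n')=15
L[0]='j': occ=0, LF[0]=C('j')+0=6+0=6
L[1]='k': occ=0, LF[1]=C('k')+0=8+0=8
L[2]='h': occ=0, LF[2]=C('h')+0=1+0=1
L[3]='k': occ=1, LF[3]=C('k')+1=8+1=9
L[4]='m': occ=0, LF[4]=C('m')+0=13+0=13
L[5]='k': occ=2, LF[5]=C('k')+2=8+2=10
L[6]='h': occ=1, LF[6]=C('h')+1=1+1=2
L[7]='n': occ=0, LF[7]=C('n')+0=15+0=15
L[8]='j': occ=1, LF[8]=C('j')+1=6+1=7
L[9]='k': occ=3, LF[9]=C('k')+3=8+3=11
L[10]='i': occ=0, LF[10]=C('i')+0=4+0=4
L[11]='m': occ=1, LF[11]=C('m')+1=13+1=14
L[12]='i': occ=1, LF[12]=C('i')+1=4+1=5
L[13]='$': occ=0, LF[13]=C('$')+0=0+0=0
L[14]='l': occ=0, LF[14]=C('l')+0=12+0=12
L[15]='h': occ=2, LF[15]=C('h')+2=1+2=3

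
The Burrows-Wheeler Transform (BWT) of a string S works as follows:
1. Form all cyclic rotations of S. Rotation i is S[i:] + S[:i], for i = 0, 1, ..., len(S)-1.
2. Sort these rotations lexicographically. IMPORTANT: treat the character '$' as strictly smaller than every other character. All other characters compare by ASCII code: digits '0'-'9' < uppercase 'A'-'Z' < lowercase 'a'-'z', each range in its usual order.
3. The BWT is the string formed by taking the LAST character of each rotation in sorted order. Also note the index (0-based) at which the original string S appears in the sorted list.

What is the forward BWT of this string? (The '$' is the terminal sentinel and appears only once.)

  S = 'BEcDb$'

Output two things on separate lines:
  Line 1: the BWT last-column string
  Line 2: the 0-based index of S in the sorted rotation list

Answer: b$cBDE
1

Derivation:
All 6 rotations (rotation i = S[i:]+S[:i]):
  rot[0] = BEcDb$
  rot[1] = EcDb$B
  rot[2] = cDb$BE
  rot[3] = Db$BEc
  rot[4] = b$BEcD
  rot[5] = $BEcDb
Sorted (with $ < everything):
  sorted[0] = $BEcDb  (last char: 'b')
  sorted[1] = BEcDb$  (last char: '$')
  sorted[2] = Db$BEc  (last char: 'c')
  sorted[3] = EcDb$B  (last char: 'B')
  sorted[4] = b$BEcD  (last char: 'D')
  sorted[5] = cDb$BE  (last char: 'E')
Last column: b$cBDE
Original string S is at sorted index 1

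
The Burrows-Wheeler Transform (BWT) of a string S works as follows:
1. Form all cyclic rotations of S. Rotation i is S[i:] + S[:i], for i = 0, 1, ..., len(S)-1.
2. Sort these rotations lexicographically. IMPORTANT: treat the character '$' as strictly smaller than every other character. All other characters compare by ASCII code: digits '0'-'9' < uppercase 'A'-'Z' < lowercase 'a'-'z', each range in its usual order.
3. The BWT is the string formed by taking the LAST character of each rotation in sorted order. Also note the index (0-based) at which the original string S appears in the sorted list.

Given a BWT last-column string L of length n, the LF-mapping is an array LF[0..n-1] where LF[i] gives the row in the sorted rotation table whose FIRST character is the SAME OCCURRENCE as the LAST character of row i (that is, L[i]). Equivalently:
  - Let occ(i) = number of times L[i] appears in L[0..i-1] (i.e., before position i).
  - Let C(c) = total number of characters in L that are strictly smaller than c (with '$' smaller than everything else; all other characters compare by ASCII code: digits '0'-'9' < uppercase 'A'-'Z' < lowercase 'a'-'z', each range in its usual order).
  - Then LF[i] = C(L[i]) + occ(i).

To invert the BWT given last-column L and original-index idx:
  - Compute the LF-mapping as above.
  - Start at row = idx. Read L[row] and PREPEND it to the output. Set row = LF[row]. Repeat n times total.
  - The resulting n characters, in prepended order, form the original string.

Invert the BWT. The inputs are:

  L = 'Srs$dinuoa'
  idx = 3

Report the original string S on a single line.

LF mapping: 1 7 8 0 3 4 5 9 6 2
Walk LF starting at row 3, prepending L[row]:
  step 1: row=3, L[3]='$', prepend. Next row=LF[3]=0
  step 2: row=0, L[0]='S', prepend. Next row=LF[0]=1
  step 3: row=1, L[1]='r', prepend. Next row=LF[1]=7
  step 4: row=7, L[7]='u', prepend. Next row=LF[7]=9
  step 5: row=9, L[9]='a', prepend. Next row=LF[9]=2
  step 6: row=2, L[2]='s', prepend. Next row=LF[2]=8
  step 7: row=8, L[8]='o', prepend. Next row=LF[8]=6
  step 8: row=6, L[6]='n', prepend. Next row=LF[6]=5
  step 9: row=5, L[5]='i', prepend. Next row=LF[5]=4
  step 10: row=4, L[4]='d', prepend. Next row=LF[4]=3
Reversed output: dinosaurS$

Answer: dinosaurS$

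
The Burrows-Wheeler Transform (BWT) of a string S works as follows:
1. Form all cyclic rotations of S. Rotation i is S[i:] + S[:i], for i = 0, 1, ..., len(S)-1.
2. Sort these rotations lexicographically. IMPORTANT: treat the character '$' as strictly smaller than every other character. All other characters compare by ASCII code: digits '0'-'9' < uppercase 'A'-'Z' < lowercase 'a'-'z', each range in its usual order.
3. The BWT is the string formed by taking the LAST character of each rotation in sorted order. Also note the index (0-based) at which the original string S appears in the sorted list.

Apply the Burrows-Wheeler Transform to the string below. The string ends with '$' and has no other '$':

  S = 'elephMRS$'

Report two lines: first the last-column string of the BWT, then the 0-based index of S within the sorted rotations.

Answer: ShMR$lpee
4

Derivation:
All 9 rotations (rotation i = S[i:]+S[:i]):
  rot[0] = elephMRS$
  rot[1] = lephMRS$e
  rot[2] = ephMRS$el
  rot[3] = phMRS$ele
  rot[4] = hMRS$elep
  rot[5] = MRS$eleph
  rot[6] = RS$elephM
  rot[7] = S$elephMR
  rot[8] = $elephMRS
Sorted (with $ < everything):
  sorted[0] = $elephMRS  (last char: 'S')
  sorted[1] = MRS$eleph  (last char: 'h')
  sorted[2] = RS$elephM  (last char: 'M')
  sorted[3] = S$elephMR  (last char: 'R')
  sorted[4] = elephMRS$  (last char: '$')
  sorted[5] = ephMRS$el  (last char: 'l')
  sorted[6] = hMRS$elep  (last char: 'p')
  sorted[7] = lephMRS$e  (last char: 'e')
  sorted[8] = phMRS$ele  (last char: 'e')
Last column: ShMR$lpee
Original string S is at sorted index 4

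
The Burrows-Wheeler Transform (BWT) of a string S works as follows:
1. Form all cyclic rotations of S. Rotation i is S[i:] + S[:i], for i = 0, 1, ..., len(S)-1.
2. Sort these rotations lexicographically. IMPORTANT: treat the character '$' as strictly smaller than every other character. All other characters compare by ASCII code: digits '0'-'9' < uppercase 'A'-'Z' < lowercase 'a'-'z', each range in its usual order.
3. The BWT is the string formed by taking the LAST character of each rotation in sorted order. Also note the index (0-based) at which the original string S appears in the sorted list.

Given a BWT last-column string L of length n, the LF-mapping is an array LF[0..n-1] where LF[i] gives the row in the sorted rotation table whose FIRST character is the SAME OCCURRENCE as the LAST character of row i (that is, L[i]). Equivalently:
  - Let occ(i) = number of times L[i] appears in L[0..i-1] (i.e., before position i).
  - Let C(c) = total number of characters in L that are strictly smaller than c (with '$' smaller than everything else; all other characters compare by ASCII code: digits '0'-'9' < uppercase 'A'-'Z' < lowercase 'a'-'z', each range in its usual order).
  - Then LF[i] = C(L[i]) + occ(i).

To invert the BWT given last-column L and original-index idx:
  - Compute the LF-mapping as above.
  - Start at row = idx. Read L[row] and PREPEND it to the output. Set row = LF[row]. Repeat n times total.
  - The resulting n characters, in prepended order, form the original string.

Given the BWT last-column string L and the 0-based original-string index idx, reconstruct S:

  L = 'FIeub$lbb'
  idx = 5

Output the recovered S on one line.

LF mapping: 1 2 6 8 3 0 7 4 5
Walk LF starting at row 5, prepending L[row]:
  step 1: row=5, L[5]='$', prepend. Next row=LF[5]=0
  step 2: row=0, L[0]='F', prepend. Next row=LF[0]=1
  step 3: row=1, L[1]='I', prepend. Next row=LF[1]=2
  step 4: row=2, L[2]='e', prepend. Next row=LF[2]=6
  step 5: row=6, L[6]='l', prepend. Next row=LF[6]=7
  step 6: row=7, L[7]='b', prepend. Next row=LF[7]=4
  step 7: row=4, L[4]='b', prepend. Next row=LF[4]=3
  step 8: row=3, L[3]='u', prepend. Next row=LF[3]=8
  step 9: row=8, L[8]='b', prepend. Next row=LF[8]=5
Reversed output: bubbleIF$

Answer: bubbleIF$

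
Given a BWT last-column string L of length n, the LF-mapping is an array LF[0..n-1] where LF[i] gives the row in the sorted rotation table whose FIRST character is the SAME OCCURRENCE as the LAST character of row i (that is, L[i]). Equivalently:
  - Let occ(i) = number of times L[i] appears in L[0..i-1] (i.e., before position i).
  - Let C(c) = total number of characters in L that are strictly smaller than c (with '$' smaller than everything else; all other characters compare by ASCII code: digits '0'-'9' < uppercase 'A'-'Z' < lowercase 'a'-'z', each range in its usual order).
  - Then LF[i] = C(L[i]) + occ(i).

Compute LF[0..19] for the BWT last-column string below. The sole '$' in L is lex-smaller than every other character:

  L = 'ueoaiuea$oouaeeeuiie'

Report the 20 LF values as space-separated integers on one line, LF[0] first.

Answer: 16 4 13 1 10 17 5 2 0 14 15 18 3 6 7 8 19 11 12 9

Derivation:
Char counts: '$':1, 'a':3, 'e':6, 'i':3, 'o':3, 'u':4
C (first-col start): C('$')=0, C('a')=1, C('e')=4, C('i')=10, C('o')=13, C('u')=16
L[0]='u': occ=0, LF[0]=C('u')+0=16+0=16
L[1]='e': occ=0, LF[1]=C('e')+0=4+0=4
L[2]='o': occ=0, LF[2]=C('o')+0=13+0=13
L[3]='a': occ=0, LF[3]=C('a')+0=1+0=1
L[4]='i': occ=0, LF[4]=C('i')+0=10+0=10
L[5]='u': occ=1, LF[5]=C('u')+1=16+1=17
L[6]='e': occ=1, LF[6]=C('e')+1=4+1=5
L[7]='a': occ=1, LF[7]=C('a')+1=1+1=2
L[8]='$': occ=0, LF[8]=C('$')+0=0+0=0
L[9]='o': occ=1, LF[9]=C('o')+1=13+1=14
L[10]='o': occ=2, LF[10]=C('o')+2=13+2=15
L[11]='u': occ=2, LF[11]=C('u')+2=16+2=18
L[12]='a': occ=2, LF[12]=C('a')+2=1+2=3
L[13]='e': occ=2, LF[13]=C('e')+2=4+2=6
L[14]='e': occ=3, LF[14]=C('e')+3=4+3=7
L[15]='e': occ=4, LF[15]=C('e')+4=4+4=8
L[16]='u': occ=3, LF[16]=C('u')+3=16+3=19
L[17]='i': occ=1, LF[17]=C('i')+1=10+1=11
L[18]='i': occ=2, LF[18]=C('i')+2=10+2=12
L[19]='e': occ=5, LF[19]=C('e')+5=4+5=9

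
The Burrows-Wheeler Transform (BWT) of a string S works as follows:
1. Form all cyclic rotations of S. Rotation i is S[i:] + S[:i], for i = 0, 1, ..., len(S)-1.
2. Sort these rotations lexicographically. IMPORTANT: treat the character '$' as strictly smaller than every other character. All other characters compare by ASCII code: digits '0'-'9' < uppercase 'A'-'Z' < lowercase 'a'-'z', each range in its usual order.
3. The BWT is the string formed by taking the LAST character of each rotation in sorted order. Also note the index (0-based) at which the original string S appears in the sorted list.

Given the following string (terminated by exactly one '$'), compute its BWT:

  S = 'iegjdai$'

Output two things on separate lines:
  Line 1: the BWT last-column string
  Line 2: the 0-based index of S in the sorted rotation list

All 8 rotations (rotation i = S[i:]+S[:i]):
  rot[0] = iegjdai$
  rot[1] = egjdai$i
  rot[2] = gjdai$ie
  rot[3] = jdai$ieg
  rot[4] = dai$iegj
  rot[5] = ai$iegjd
  rot[6] = i$iegjda
  rot[7] = $iegjdai
Sorted (with $ < everything):
  sorted[0] = $iegjdai  (last char: 'i')
  sorted[1] = ai$iegjd  (last char: 'd')
  sorted[2] = dai$iegj  (last char: 'j')
  sorted[3] = egjdai$i  (last char: 'i')
  sorted[4] = gjdai$ie  (last char: 'e')
  sorted[5] = i$iegjda  (last char: 'a')
  sorted[6] = iegjdai$  (last char: '$')
  sorted[7] = jdai$ieg  (last char: 'g')
Last column: idjiea$g
Original string S is at sorted index 6

Answer: idjiea$g
6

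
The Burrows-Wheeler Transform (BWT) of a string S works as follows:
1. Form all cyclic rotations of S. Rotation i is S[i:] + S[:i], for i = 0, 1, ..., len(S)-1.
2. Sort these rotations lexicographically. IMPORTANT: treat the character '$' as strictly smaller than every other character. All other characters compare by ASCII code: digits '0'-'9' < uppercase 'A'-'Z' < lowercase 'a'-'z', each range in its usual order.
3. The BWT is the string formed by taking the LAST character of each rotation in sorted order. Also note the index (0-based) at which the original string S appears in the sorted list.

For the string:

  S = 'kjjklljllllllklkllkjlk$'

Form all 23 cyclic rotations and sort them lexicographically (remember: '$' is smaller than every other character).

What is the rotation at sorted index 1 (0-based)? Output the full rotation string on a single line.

All 23 rotations (rotation i = S[i:]+S[:i]):
  rot[0] = kjjklljllllllklkllkjlk$
  rot[1] = jjklljllllllklkllkjlk$k
  rot[2] = jklljllllllklkllkjlk$kj
  rot[3] = klljllllllklkllkjlk$kjj
  rot[4] = lljllllllklkllkjlk$kjjk
  rot[5] = ljllllllklkllkjlk$kjjkl
  rot[6] = jllllllklkllkjlk$kjjkll
  rot[7] = llllllklkllkjlk$kjjkllj
  rot[8] = lllllklkllkjlk$kjjklljl
  rot[9] = llllklkllkjlk$kjjklljll
  rot[10] = lllklkllkjlk$kjjklljlll
  rot[11] = llklkllkjlk$kjjklljllll
  rot[12] = lklkllkjlk$kjjklljlllll
  rot[13] = klkllkjlk$kjjklljllllll
  rot[14] = lkllkjlk$kjjklljllllllk
  rot[15] = kllkjlk$kjjklljllllllkl
  rot[16] = llkjlk$kjjklljllllllklk
  rot[17] = lkjlk$kjjklljllllllklkl
  rot[18] = kjlk$kjjklljllllllklkll
  rot[19] = jlk$kjjklljllllllklkllk
  rot[20] = lk$kjjklljllllllklkllkj
  rot[21] = k$kjjklljllllllklkllkjl
  rot[22] = $kjjklljllllllklkllkjlk
Sorted (with $ < everything):
  sorted[0] = $kjjklljllllllklkllkjlk
  sorted[1] = jjklljllllllklkllkjlk$k
  sorted[2] = jklljllllllklkllkjlk$kj
  sorted[3] = jlk$kjjklljllllllklkllk
  sorted[4] = jllllllklkllkjlk$kjjkll
  sorted[5] = k$kjjklljllllllklkllkjl
  sorted[6] = kjjklljllllllklkllkjlk$
  sorted[7] = kjlk$kjjklljllllllklkll
  sorted[8] = klkllkjlk$kjjklljllllll
  sorted[9] = klljllllllklkllkjlk$kjj
  sorted[10] = kllkjlk$kjjklljllllllkl
  sorted[11] = ljllllllklkllkjlk$kjjkl
  sorted[12] = lk$kjjklljllllllklkllkj
  sorted[13] = lkjlk$kjjklljllllllklkl
  sorted[14] = lklkllkjlk$kjjklljlllll
  sorted[15] = lkllkjlk$kjjklljllllllk
  sorted[16] = lljllllllklkllkjlk$kjjk
  sorted[17] = llkjlk$kjjklljllllllklk
  sorted[18] = llklkllkjlk$kjjklljllll
  sorted[19] = lllklkllkjlk$kjjklljlll
  sorted[20] = llllklkllkjlk$kjjklljll
  sorted[21] = lllllklkllkjlk$kjjklljl
  sorted[22] = llllllklkllkjlk$kjjkllj
sorted[1] = jjklljllllllklkllkjlk$k

Answer: jjklljllllllklkllkjlk$k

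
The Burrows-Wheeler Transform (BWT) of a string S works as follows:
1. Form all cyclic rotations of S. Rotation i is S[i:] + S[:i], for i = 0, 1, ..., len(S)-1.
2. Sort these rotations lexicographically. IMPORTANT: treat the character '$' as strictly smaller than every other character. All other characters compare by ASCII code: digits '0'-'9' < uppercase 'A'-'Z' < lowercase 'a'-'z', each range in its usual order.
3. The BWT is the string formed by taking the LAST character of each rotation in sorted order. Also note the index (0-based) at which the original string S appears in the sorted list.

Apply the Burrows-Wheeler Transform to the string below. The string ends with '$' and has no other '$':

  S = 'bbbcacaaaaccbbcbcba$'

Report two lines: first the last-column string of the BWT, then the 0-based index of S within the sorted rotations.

All 20 rotations (rotation i = S[i:]+S[:i]):
  rot[0] = bbbcacaaaaccbbcbcba$
  rot[1] = bbcacaaaaccbbcbcba$b
  rot[2] = bcacaaaaccbbcbcba$bb
  rot[3] = cacaaaaccbbcbcba$bbb
  rot[4] = acaaaaccbbcbcba$bbbc
  rot[5] = caaaaccbbcbcba$bbbca
  rot[6] = aaaaccbbcbcba$bbbcac
  rot[7] = aaaccbbcbcba$bbbcaca
  rot[8] = aaccbbcbcba$bbbcacaa
  rot[9] = accbbcbcba$bbbcacaaa
  rot[10] = ccbbcbcba$bbbcacaaaa
  rot[11] = cbbcbcba$bbbcacaaaac
  rot[12] = bbcbcba$bbbcacaaaacc
  rot[13] = bcbcba$bbbcacaaaaccb
  rot[14] = cbcba$bbbcacaaaaccbb
  rot[15] = bcba$bbbcacaaaaccbbc
  rot[16] = cba$bbbcacaaaaccbbcb
  rot[17] = ba$bbbcacaaaaccbbcbc
  rot[18] = a$bbbcacaaaaccbbcbcb
  rot[19] = $bbbcacaaaaccbbcbcba
Sorted (with $ < everything):
  sorted[0] = $bbbcacaaaaccbbcbcba  (last char: 'a')
  sorted[1] = a$bbbcacaaaaccbbcbcb  (last char: 'b')
  sorted[2] = aaaaccbbcbcba$bbbcac  (last char: 'c')
  sorted[3] = aaaccbbcbcba$bbbcaca  (last char: 'a')
  sorted[4] = aaccbbcbcba$bbbcacaa  (last char: 'a')
  sorted[5] = acaaaaccbbcbcba$bbbc  (last char: 'c')
  sorted[6] = accbbcbcba$bbbcacaaa  (last char: 'a')
  sorted[7] = ba$bbbcacaaaaccbbcbc  (last char: 'c')
  sorted[8] = bbbcacaaaaccbbcbcba$  (last char: '$')
  sorted[9] = bbcacaaaaccbbcbcba$b  (last char: 'b')
  sorted[10] = bbcbcba$bbbcacaaaacc  (last char: 'c')
  sorted[11] = bcacaaaaccbbcbcba$bb  (last char: 'b')
  sorted[12] = bcba$bbbcacaaaaccbbc  (last char: 'c')
  sorted[13] = bcbcba$bbbcacaaaaccb  (last char: 'b')
  sorted[14] = caaaaccbbcbcba$bbbca  (last char: 'a')
  sorted[15] = cacaaaaccbbcbcba$bbb  (last char: 'b')
  sorted[16] = cba$bbbcacaaaaccbbcb  (last char: 'b')
  sorted[17] = cbbcbcba$bbbcacaaaac  (last char: 'c')
  sorted[18] = cbcba$bbbcacaaaaccbb  (last char: 'b')
  sorted[19] = ccbbcbcba$bbbcacaaaa  (last char: 'a')
Last column: abcaacac$bcbcbabbcba
Original string S is at sorted index 8

Answer: abcaacac$bcbcbabbcba
8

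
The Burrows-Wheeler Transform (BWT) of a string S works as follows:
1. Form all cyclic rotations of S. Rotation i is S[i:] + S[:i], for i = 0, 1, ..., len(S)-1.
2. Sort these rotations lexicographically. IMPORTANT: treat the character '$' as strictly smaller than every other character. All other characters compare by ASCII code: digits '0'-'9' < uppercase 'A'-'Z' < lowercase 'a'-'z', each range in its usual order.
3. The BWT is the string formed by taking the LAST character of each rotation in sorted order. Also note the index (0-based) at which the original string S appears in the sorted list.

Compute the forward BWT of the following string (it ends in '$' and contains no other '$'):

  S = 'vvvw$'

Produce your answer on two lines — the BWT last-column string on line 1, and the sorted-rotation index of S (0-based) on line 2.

Answer: w$vvv
1

Derivation:
All 5 rotations (rotation i = S[i:]+S[:i]):
  rot[0] = vvvw$
  rot[1] = vvw$v
  rot[2] = vw$vv
  rot[3] = w$vvv
  rot[4] = $vvvw
Sorted (with $ < everything):
  sorted[0] = $vvvw  (last char: 'w')
  sorted[1] = vvvw$  (last char: '$')
  sorted[2] = vvw$v  (last char: 'v')
  sorted[3] = vw$vv  (last char: 'v')
  sorted[4] = w$vvv  (last char: 'v')
Last column: w$vvv
Original string S is at sorted index 1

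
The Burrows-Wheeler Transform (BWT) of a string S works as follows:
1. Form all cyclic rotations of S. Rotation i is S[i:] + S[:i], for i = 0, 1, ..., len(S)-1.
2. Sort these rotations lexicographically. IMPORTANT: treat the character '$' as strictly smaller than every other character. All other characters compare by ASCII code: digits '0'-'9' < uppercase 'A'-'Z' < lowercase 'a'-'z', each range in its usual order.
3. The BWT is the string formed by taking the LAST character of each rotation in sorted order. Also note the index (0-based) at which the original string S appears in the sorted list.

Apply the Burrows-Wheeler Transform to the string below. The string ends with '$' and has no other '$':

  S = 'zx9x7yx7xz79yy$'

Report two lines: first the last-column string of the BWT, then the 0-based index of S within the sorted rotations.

All 15 rotations (rotation i = S[i:]+S[:i]):
  rot[0] = zx9x7yx7xz79yy$
  rot[1] = x9x7yx7xz79yy$z
  rot[2] = 9x7yx7xz79yy$zx
  rot[3] = x7yx7xz79yy$zx9
  rot[4] = 7yx7xz79yy$zx9x
  rot[5] = yx7xz79yy$zx9x7
  rot[6] = x7xz79yy$zx9x7y
  rot[7] = 7xz79yy$zx9x7yx
  rot[8] = xz79yy$zx9x7yx7
  rot[9] = z79yy$zx9x7yx7x
  rot[10] = 79yy$zx9x7yx7xz
  rot[11] = 9yy$zx9x7yx7xz7
  rot[12] = yy$zx9x7yx7xz79
  rot[13] = y$zx9x7yx7xz79y
  rot[14] = $zx9x7yx7xz79yy
Sorted (with $ < everything):
  sorted[0] = $zx9x7yx7xz79yy  (last char: 'y')
  sorted[1] = 79yy$zx9x7yx7xz  (last char: 'z')
  sorted[2] = 7xz79yy$zx9x7yx  (last char: 'x')
  sorted[3] = 7yx7xz79yy$zx9x  (last char: 'x')
  sorted[4] = 9x7yx7xz79yy$zx  (last char: 'x')
  sorted[5] = 9yy$zx9x7yx7xz7  (last char: '7')
  sorted[6] = x7xz79yy$zx9x7y  (last char: 'y')
  sorted[7] = x7yx7xz79yy$zx9  (last char: '9')
  sorted[8] = x9x7yx7xz79yy$z  (last char: 'z')
  sorted[9] = xz79yy$zx9x7yx7  (last char: '7')
  sorted[10] = y$zx9x7yx7xz79y  (last char: 'y')
  sorted[11] = yx7xz79yy$zx9x7  (last char: '7')
  sorted[12] = yy$zx9x7yx7xz79  (last char: '9')
  sorted[13] = z79yy$zx9x7yx7x  (last char: 'x')
  sorted[14] = zx9x7yx7xz79yy$  (last char: '$')
Last column: yzxxx7y9z7y79x$
Original string S is at sorted index 14

Answer: yzxxx7y9z7y79x$
14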